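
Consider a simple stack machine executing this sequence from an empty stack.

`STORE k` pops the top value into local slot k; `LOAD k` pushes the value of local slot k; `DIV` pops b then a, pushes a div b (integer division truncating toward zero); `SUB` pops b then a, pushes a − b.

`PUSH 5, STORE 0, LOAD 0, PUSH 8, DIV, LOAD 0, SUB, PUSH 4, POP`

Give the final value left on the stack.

-5

PUSH 5   [5]
STORE 0  []
LOAD 0   [5]
PUSH 8   [5, 8]
DIV      [0]
LOAD 0   [0, 5]
SUB      [-5]
PUSH 4   [-5, 4]
POP      [-5]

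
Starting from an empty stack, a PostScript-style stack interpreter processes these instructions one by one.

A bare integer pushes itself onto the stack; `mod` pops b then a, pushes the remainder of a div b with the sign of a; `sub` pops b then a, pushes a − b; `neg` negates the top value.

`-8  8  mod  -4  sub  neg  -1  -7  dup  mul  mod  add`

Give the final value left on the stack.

-5

-8  : -8
8   : -8 8
mod : 0
-4  : 0 -4
sub : 4
neg : -4
-1  : -4 -1
-7  : -4 -1 -7
dup : -4 -1 -7 -7
mul : -4 -1 49
mod : -4 -1
add : -5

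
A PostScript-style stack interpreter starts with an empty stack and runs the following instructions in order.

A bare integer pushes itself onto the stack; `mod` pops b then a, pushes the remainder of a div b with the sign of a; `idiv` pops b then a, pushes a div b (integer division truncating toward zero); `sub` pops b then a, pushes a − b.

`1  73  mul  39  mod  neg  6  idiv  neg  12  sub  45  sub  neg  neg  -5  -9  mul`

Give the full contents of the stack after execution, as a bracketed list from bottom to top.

[-52, 45]

1     [1]
73    [1, 73]
mul   [73]
39    [73, 39]
mod   [34]
neg   [-34]
6     [-34, 6]
idiv  [-5]
neg   [5]
12    [5, 12]
sub   [-7]
45    [-7, 45]
sub   [-52]
neg   [52]
neg   [-52]
-5    [-52, -5]
-9    [-52, -5, -9]
mul   [-52, 45]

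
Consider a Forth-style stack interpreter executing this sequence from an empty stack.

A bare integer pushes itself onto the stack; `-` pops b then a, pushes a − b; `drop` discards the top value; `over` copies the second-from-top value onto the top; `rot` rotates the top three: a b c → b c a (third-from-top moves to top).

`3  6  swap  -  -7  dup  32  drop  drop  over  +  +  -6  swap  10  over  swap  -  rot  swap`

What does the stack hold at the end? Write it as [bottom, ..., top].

3    : 3
6    : 3 6
swap : 6 3
-    : 3
-7   : 3 -7
dup  : 3 -7 -7
32   : 3 -7 -7 32
drop : 3 -7 -7
drop : 3 -7
over : 3 -7 3
+    : 3 -4
+    : -1
-6   : -1 -6
swap : -6 -1
10   : -6 -1 10
over : -6 -1 10 -1
swap : -6 -1 -1 10
-    : -6 -1 -11
rot  : -1 -11 -6
swap : -1 -6 -11

[-1, -6, -11]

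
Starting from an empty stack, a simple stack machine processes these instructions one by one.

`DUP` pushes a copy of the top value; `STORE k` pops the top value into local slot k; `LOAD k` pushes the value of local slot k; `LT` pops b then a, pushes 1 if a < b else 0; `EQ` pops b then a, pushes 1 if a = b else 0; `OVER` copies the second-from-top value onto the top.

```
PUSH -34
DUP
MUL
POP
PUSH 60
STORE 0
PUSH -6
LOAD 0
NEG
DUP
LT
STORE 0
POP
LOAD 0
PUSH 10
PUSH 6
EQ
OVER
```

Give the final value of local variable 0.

0

PUSH -34 -> [-34]
DUP      -> [-34, -34]
MUL      -> [1156]
POP      -> []
PUSH 60  -> [60]
STORE 0  -> []
PUSH -6  -> [-6]
LOAD 0   -> [-6, 60]
NEG      -> [-6, -60]
DUP      -> [-6, -60, -60]
LT       -> [-6, 0]
STORE 0  -> [-6]
POP      -> []
LOAD 0   -> [0]
PUSH 10  -> [0, 10]
PUSH 6   -> [0, 10, 6]
EQ       -> [0, 0]
OVER     -> [0, 0, 0]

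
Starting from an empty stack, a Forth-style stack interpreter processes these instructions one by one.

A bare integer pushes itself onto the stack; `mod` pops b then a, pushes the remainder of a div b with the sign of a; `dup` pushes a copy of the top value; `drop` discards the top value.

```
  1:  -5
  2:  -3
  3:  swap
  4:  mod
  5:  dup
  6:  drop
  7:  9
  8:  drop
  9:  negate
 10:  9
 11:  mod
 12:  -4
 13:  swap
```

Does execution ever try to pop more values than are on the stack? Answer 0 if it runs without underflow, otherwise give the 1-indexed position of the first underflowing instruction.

-5     -> [-5]
-3     -> [-5, -3]
swap   -> [-3, -5]
mod    -> [-3]
dup    -> [-3, -3]
drop   -> [-3]
9      -> [-3, 9]
drop   -> [-3]
negate -> [3]
9      -> [3, 9]
mod    -> [3]
-4     -> [3, -4]
swap   -> [-4, 3]

0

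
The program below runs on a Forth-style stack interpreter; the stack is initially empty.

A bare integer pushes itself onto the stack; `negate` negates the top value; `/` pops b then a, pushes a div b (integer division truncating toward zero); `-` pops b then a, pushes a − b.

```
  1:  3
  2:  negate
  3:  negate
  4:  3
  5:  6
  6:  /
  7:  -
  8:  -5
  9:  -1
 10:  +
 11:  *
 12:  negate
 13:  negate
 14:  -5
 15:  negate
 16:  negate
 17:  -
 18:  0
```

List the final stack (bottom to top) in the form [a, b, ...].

3      → 3
negate → -3
negate → 3
3      → 3 3
6      → 3 3 6
/      → 3 0
-      → 3
-5     → 3 -5
-1     → 3 -5 -1
+      → 3 -6
*      → -18
negate → 18
negate → -18
-5     → -18 -5
negate → -18 5
negate → -18 -5
-      → -13
0      → -13 0

[-13, 0]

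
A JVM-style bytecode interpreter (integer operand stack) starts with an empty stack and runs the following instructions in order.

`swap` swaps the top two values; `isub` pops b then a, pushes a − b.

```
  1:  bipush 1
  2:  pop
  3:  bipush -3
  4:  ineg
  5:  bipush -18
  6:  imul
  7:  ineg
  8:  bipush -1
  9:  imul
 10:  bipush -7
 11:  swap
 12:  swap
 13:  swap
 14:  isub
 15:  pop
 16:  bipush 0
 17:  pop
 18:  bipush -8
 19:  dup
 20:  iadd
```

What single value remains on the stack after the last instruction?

-16

bipush 1    1
pop         (empty)
bipush -3   -3
ineg        3
bipush -18  3 -18
imul        -54
ineg        54
bipush -1   54 -1
imul        -54
bipush -7   -54 -7
swap        -7 -54
swap        -54 -7
swap        -7 -54
isub        47
pop         (empty)
bipush 0    0
pop         (empty)
bipush -8   -8
dup         -8 -8
iadd        -16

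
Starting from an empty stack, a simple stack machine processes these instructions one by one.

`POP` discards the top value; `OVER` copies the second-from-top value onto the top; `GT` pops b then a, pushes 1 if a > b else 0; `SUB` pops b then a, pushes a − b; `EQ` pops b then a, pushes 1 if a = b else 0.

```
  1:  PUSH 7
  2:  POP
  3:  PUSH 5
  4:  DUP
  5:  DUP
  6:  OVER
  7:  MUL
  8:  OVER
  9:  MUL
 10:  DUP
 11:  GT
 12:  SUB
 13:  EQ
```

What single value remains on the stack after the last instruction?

1

PUSH 7 : [7]
POP    : []
PUSH 5 : [5]
DUP    : [5, 5]
DUP    : [5, 5, 5]
OVER   : [5, 5, 5, 5]
MUL    : [5, 5, 25]
OVER   : [5, 5, 25, 5]
MUL    : [5, 5, 125]
DUP    : [5, 5, 125, 125]
GT     : [5, 5, 0]
SUB    : [5, 5]
EQ     : [1]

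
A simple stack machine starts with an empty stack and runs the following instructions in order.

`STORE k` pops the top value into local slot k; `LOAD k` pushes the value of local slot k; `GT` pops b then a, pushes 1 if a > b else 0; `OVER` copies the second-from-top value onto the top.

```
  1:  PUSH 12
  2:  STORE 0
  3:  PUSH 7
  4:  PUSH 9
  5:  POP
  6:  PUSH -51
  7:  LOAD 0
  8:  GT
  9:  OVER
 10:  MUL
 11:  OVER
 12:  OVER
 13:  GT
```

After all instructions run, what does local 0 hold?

12

PUSH 12   12
STORE 0   (empty)
PUSH 7    7
PUSH 9    7 9
POP       7
PUSH -51  7 -51
LOAD 0    7 -51 12
GT        7 0
OVER      7 0 7
MUL       7 0
OVER      7 0 7
OVER      7 0 7 0
GT        7 0 1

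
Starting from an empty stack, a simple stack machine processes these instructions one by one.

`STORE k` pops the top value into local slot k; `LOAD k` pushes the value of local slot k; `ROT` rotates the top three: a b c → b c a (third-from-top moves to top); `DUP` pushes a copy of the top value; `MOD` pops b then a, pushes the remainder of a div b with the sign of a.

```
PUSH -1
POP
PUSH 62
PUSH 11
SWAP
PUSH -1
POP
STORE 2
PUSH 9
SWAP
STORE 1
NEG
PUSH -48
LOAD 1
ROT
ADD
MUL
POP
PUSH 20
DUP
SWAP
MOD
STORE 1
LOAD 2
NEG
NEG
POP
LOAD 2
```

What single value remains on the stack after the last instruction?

PUSH -1   [-1]
POP       []
PUSH 62   [62]
PUSH 11   [62, 11]
SWAP      [11, 62]
PUSH -1   [11, 62, -1]
POP       [11, 62]
STORE 2   [11]
PUSH 9    [11, 9]
SWAP      [9, 11]
STORE 1   [9]
NEG       [-9]
PUSH -48  [-9, -48]
LOAD 1    [-9, -48, 11]
ROT       [-48, 11, -9]
ADD       [-48, 2]
MUL       [-96]
POP       []
PUSH 20   [20]
DUP       [20, 20]
SWAP      [20, 20]
MOD       [0]
STORE 1   []
LOAD 2    [62]
NEG       [-62]
NEG       [62]
POP       []
LOAD 2    [62]

62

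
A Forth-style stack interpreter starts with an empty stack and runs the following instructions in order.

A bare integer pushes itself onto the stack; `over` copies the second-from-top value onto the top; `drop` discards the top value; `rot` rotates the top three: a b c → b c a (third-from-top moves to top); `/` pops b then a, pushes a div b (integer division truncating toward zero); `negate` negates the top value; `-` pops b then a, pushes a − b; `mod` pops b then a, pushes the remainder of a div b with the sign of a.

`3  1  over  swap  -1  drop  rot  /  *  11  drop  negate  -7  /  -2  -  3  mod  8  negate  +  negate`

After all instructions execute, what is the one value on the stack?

6

3      → [3]
1      → [3, 1]
over   → [3, 1, 3]
swap   → [3, 3, 1]
-1     → [3, 3, 1, -1]
drop   → [3, 3, 1]
rot    → [3, 1, 3]
/      → [3, 0]
*      → [0]
11     → [0, 11]
drop   → [0]
negate → [0]
-7     → [0, -7]
/      → [0]
-2     → [0, -2]
-      → [2]
3      → [2, 3]
mod    → [2]
8      → [2, 8]
negate → [2, -8]
+      → [-6]
negate → [6]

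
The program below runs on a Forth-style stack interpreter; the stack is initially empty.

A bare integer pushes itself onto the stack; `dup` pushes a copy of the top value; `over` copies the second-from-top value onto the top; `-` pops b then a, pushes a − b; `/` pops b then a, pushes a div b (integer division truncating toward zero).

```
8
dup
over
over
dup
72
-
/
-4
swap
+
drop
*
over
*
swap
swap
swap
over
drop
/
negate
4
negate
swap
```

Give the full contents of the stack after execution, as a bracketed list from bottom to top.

[-4, -64]

8      : [8]
dup    : [8, 8]
over   : [8, 8, 8]
over   : [8, 8, 8, 8]
dup    : [8, 8, 8, 8, 8]
72     : [8, 8, 8, 8, 8, 72]
-      : [8, 8, 8, 8, -64]
/      : [8, 8, 8, 0]
-4     : [8, 8, 8, 0, -4]
swap   : [8, 8, 8, -4, 0]
+      : [8, 8, 8, -4]
drop   : [8, 8, 8]
*      : [8, 64]
over   : [8, 64, 8]
*      : [8, 512]
swap   : [512, 8]
swap   : [8, 512]
swap   : [512, 8]
over   : [512, 8, 512]
drop   : [512, 8]
/      : [64]
negate : [-64]
4      : [-64, 4]
negate : [-64, -4]
swap   : [-4, -64]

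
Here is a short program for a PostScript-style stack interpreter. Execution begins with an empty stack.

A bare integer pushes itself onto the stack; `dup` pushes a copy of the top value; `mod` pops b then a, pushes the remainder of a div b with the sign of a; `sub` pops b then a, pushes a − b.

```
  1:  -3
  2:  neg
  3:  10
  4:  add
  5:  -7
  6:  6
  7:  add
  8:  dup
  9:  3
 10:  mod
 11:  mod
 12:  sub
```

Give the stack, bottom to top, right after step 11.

[13, 0]

-3   -3
neg  3
10   3 10
add  13
-7   13 -7
6    13 -7 6
add  13 -1
dup  13 -1 -1
3    13 -1 -1 3
mod  13 -1 -1
mod  13 0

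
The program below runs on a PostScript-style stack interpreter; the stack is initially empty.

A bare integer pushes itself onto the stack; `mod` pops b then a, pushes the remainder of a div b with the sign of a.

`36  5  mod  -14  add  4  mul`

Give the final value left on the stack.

36   36
5    36 5
mod  1
-14  1 -14
add  -13
4    -13 4
mul  -52

-52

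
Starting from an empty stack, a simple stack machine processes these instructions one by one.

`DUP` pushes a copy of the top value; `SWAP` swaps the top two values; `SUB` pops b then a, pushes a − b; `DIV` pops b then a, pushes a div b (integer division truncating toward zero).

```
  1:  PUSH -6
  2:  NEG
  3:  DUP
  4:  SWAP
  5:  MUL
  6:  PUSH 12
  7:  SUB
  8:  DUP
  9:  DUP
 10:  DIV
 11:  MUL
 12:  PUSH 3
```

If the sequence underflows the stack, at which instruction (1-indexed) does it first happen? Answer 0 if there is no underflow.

PUSH -6 : -6
NEG     : 6
DUP     : 6 6
SWAP    : 6 6
MUL     : 36
PUSH 12 : 36 12
SUB     : 24
DUP     : 24 24
DUP     : 24 24 24
DIV     : 24 1
MUL     : 24
PUSH 3  : 24 3

0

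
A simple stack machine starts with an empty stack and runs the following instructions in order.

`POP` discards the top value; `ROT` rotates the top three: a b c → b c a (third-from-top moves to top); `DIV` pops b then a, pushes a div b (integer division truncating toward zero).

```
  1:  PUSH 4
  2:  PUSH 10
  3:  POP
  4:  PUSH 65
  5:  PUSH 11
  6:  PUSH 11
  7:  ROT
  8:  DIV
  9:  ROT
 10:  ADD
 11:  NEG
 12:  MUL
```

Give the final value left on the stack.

PUSH 4   4
PUSH 10  4 10
POP      4
PUSH 65  4 65
PUSH 11  4 65 11
PUSH 11  4 65 11 11
ROT      4 11 11 65
DIV      4 11 0
ROT      11 0 4
ADD      11 4
NEG      11 -4
MUL      -44

-44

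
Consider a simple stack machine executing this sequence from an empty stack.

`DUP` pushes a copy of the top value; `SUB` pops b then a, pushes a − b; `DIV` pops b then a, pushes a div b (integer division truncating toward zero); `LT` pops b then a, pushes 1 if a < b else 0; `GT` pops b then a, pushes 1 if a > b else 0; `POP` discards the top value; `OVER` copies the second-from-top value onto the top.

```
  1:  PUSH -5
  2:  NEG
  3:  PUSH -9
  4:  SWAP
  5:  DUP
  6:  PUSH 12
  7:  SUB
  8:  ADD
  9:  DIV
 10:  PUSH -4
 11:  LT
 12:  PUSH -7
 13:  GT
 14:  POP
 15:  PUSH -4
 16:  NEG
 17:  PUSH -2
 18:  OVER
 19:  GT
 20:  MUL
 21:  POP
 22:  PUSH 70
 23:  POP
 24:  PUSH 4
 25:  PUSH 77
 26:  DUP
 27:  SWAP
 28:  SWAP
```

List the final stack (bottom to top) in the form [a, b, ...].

[4, 77, 77]

PUSH -5  [-5]
NEG      [5]
PUSH -9  [5, -9]
SWAP     [-9, 5]
DUP      [-9, 5, 5]
PUSH 12  [-9, 5, 5, 12]
SUB      [-9, 5, -7]
ADD      [-9, -2]
DIV      [4]
PUSH -4  [4, -4]
LT       [0]
PUSH -7  [0, -7]
GT       [1]
POP      []
PUSH -4  [-4]
NEG      [4]
PUSH -2  [4, -2]
OVER     [4, -2, 4]
GT       [4, 0]
MUL      [0]
POP      []
PUSH 70  [70]
POP      []
PUSH 4   [4]
PUSH 77  [4, 77]
DUP      [4, 77, 77]
SWAP     [4, 77, 77]
SWAP     [4, 77, 77]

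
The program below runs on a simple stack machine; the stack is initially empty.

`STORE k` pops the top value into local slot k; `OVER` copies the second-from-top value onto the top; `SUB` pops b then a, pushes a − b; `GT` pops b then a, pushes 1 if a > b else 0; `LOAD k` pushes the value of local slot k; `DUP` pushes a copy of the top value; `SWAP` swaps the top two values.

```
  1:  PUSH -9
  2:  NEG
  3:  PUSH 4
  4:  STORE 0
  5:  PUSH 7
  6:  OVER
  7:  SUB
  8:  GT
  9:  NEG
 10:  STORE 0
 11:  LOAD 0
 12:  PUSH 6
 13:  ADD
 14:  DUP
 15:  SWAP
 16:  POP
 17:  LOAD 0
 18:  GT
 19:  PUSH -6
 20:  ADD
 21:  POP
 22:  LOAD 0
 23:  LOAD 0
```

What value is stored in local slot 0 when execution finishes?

-1

PUSH -9 -> [-9]
NEG     -> [9]
PUSH 4  -> [9, 4]
STORE 0 -> [9]
PUSH 7  -> [9, 7]
OVER    -> [9, 7, 9]
SUB     -> [9, -2]
GT      -> [1]
NEG     -> [-1]
STORE 0 -> []
LOAD 0  -> [-1]
PUSH 6  -> [-1, 6]
ADD     -> [5]
DUP     -> [5, 5]
SWAP    -> [5, 5]
POP     -> [5]
LOAD 0  -> [5, -1]
GT      -> [1]
PUSH -6 -> [1, -6]
ADD     -> [-5]
POP     -> []
LOAD 0  -> [-1]
LOAD 0  -> [-1, -1]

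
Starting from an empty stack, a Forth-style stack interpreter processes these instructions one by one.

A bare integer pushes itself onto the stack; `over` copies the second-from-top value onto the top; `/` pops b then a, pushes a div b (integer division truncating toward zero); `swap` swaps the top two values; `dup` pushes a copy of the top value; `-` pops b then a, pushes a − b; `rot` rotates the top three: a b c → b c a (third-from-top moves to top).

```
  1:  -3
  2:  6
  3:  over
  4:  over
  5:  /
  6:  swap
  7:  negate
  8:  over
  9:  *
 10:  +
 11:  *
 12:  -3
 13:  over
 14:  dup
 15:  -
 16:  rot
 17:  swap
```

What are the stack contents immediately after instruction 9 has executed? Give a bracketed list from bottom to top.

-3     → -3
6      → -3 6
over   → -3 6 -3
over   → -3 6 -3 6
/      → -3 6 0
swap   → -3 0 6
negate → -3 0 -6
over   → -3 0 -6 0
*      → -3 0 0

[-3, 0, 0]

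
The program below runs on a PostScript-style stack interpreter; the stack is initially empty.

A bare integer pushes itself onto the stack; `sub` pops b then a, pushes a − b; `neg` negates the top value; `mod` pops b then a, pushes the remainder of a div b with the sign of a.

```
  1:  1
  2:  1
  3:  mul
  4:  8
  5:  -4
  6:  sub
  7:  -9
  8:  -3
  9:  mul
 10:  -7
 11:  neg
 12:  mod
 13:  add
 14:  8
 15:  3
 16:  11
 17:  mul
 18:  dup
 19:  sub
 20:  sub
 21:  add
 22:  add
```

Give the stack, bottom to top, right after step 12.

[1, 12, 6]

1   → [1]
1   → [1, 1]
mul → [1]
8   → [1, 8]
-4  → [1, 8, -4]
sub → [1, 12]
-9  → [1, 12, -9]
-3  → [1, 12, -9, -3]
mul → [1, 12, 27]
-7  → [1, 12, 27, -7]
neg → [1, 12, 27, 7]
mod → [1, 12, 6]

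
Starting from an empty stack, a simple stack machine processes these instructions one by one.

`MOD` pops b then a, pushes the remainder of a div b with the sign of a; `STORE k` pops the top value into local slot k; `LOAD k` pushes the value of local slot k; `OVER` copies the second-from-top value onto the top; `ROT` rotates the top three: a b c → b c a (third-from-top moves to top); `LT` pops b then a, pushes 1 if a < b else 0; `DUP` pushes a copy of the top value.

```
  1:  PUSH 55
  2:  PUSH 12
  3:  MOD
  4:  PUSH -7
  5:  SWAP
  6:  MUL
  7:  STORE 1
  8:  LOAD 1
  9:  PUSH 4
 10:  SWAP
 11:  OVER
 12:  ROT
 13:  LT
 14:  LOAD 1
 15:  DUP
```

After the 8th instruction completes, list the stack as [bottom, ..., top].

[-49]

PUSH 55 -> 55
PUSH 12 -> 55 12
MOD     -> 7
PUSH -7 -> 7 -7
SWAP    -> -7 7
MUL     -> -49
STORE 1 -> (empty)
LOAD 1  -> -49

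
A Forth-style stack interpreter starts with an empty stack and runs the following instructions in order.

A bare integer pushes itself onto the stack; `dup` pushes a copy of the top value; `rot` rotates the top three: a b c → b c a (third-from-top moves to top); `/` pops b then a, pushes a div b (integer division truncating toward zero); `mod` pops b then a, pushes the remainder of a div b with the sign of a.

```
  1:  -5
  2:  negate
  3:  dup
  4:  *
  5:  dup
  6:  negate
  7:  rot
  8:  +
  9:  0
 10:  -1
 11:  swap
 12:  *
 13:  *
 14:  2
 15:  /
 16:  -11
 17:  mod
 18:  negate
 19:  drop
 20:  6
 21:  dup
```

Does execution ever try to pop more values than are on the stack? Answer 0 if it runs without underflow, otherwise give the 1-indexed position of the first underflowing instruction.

7

-5      [-5]
negate  [5]
dup     [5, 5]
*       [25]
dup     [25, 25]
negate  [25, -25]
rot  — needs 3 operands, stack has 2 → underflow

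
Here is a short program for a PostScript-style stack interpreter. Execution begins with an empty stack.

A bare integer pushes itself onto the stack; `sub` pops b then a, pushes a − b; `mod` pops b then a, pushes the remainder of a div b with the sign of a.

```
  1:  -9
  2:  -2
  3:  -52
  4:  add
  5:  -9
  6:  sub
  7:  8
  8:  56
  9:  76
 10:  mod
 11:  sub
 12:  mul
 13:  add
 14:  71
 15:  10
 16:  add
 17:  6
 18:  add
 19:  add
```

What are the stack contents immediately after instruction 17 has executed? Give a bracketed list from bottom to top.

[2151, 81, 6]

-9  -> [-9]
-2  -> [-9, -2]
-52 -> [-9, -2, -52]
add -> [-9, -54]
-9  -> [-9, -54, -9]
sub -> [-9, -45]
8   -> [-9, -45, 8]
56  -> [-9, -45, 8, 56]
76  -> [-9, -45, 8, 56, 76]
mod -> [-9, -45, 8, 56]
sub -> [-9, -45, -48]
mul -> [-9, 2160]
add -> [2151]
71  -> [2151, 71]
10  -> [2151, 71, 10]
add -> [2151, 81]
6   -> [2151, 81, 6]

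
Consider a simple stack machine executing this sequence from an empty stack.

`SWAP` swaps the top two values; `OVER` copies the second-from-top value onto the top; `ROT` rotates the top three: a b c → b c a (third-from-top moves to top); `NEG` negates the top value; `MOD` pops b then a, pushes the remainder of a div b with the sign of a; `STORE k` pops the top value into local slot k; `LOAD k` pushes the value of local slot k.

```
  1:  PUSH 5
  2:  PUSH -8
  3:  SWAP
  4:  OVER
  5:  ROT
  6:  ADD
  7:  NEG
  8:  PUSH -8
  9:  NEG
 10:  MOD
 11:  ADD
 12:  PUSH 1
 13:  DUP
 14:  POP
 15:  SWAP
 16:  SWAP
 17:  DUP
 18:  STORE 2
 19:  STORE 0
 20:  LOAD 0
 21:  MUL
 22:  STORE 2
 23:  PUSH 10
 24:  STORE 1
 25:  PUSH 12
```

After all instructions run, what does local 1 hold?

PUSH 5  → 5
PUSH -8 → 5 -8
SWAP    → -8 5
OVER    → -8 5 -8
ROT     → 5 -8 -8
ADD     → 5 -16
NEG     → 5 16
PUSH -8 → 5 16 -8
NEG     → 5 16 8
MOD     → 5 0
ADD     → 5
PUSH 1  → 5 1
DUP     → 5 1 1
POP     → 5 1
SWAP    → 1 5
SWAP    → 5 1
DUP     → 5 1 1
STORE 2 → 5 1
STORE 0 → 5
LOAD 0  → 5 1
MUL     → 5
STORE 2 → (empty)
PUSH 10 → 10
STORE 1 → (empty)
PUSH 12 → 12

10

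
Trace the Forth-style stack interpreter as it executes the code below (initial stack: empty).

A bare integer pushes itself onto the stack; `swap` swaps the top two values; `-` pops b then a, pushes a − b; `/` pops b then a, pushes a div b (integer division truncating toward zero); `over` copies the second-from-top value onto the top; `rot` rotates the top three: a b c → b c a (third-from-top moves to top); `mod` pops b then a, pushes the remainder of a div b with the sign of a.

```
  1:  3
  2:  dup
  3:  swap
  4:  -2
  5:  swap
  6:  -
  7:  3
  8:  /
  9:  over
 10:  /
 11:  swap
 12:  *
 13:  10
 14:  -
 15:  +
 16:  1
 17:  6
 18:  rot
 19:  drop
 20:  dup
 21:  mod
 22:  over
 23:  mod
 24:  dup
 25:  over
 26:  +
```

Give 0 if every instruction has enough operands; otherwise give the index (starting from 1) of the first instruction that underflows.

15

3    -> [3]
dup  -> [3, 3]
swap -> [3, 3]
-2   -> [3, 3, -2]
swap -> [3, -2, 3]
-    -> [3, -5]
3    -> [3, -5, 3]
/    -> [3, -1]
over -> [3, -1, 3]
/    -> [3, 0]
swap -> [0, 3]
*    -> [0]
10   -> [0, 10]
-    -> [-10]
+  — needs 2 operands, stack has 1 → underflow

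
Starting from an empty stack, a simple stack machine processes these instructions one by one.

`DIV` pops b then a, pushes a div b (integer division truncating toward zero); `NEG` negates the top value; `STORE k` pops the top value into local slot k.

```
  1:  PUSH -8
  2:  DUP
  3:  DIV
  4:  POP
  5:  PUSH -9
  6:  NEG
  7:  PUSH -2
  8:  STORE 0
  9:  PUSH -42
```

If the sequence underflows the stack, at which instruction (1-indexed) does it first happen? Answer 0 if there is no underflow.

0

PUSH -8   [-8]
DUP       [-8, -8]
DIV       [1]
POP       []
PUSH -9   [-9]
NEG       [9]
PUSH -2   [9, -2]
STORE 0   [9]
PUSH -42  [9, -42]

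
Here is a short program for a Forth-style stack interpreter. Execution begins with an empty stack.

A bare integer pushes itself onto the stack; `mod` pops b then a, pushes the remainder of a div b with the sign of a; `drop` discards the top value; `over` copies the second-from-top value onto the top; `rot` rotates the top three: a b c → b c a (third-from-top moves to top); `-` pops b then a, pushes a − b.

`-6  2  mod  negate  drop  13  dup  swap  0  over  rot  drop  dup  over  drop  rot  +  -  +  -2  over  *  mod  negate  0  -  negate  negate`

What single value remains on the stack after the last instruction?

-6     -> -6
2      -> -6 2
mod    -> 0
negate -> 0
drop   -> (empty)
13     -> 13
dup    -> 13 13
swap   -> 13 13
0      -> 13 13 0
over   -> 13 13 0 13
rot    -> 13 0 13 13
drop   -> 13 0 13
dup    -> 13 0 13 13
over   -> 13 0 13 13 13
drop   -> 13 0 13 13
rot    -> 13 13 13 0
+      -> 13 13 13
-      -> 13 0
+      -> 13
-2     -> 13 -2
over   -> 13 -2 13
*      -> 13 -26
mod    -> 13
negate -> -13
0      -> -13 0
-      -> -13
negate -> 13
negate -> -13

-13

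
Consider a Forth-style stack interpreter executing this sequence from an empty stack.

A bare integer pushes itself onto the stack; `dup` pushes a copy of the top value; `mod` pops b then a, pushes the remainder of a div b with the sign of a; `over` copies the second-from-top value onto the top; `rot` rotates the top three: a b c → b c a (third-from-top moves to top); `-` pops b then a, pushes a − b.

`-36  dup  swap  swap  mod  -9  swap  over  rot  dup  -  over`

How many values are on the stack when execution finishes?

-36  : [-36]
dup  : [-36, -36]
swap : [-36, -36]
swap : [-36, -36]
mod  : [0]
-9   : [0, -9]
swap : [-9, 0]
over : [-9, 0, -9]
rot  : [0, -9, -9]
dup  : [0, -9, -9, -9]
-    : [0, -9, 0]
over : [0, -9, 0, -9]

4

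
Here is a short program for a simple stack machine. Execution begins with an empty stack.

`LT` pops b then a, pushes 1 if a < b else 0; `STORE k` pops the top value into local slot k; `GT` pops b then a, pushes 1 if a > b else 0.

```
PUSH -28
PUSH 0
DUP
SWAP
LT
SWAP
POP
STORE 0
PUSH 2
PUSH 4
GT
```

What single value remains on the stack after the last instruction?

PUSH -28  -28
PUSH 0    -28 0
DUP       -28 0 0
SWAP      -28 0 0
LT        -28 0
SWAP      0 -28
POP       0
STORE 0   (empty)
PUSH 2    2
PUSH 4    2 4
GT        0

0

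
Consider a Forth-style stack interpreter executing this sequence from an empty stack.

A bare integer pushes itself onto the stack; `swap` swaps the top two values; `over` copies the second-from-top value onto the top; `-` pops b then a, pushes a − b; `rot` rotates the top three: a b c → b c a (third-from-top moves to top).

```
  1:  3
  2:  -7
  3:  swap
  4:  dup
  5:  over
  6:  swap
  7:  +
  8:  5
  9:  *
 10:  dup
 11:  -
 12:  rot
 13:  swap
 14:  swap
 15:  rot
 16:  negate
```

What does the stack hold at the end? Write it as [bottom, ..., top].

3       [3]
-7      [3, -7]
swap    [-7, 3]
dup     [-7, 3, 3]
over    [-7, 3, 3, 3]
swap    [-7, 3, 3, 3]
+       [-7, 3, 6]
5       [-7, 3, 6, 5]
*       [-7, 3, 30]
dup     [-7, 3, 30, 30]
-       [-7, 3, 0]
rot     [3, 0, -7]
swap    [3, -7, 0]
swap    [3, 0, -7]
rot     [0, -7, 3]
negate  [0, -7, -3]

[0, -7, -3]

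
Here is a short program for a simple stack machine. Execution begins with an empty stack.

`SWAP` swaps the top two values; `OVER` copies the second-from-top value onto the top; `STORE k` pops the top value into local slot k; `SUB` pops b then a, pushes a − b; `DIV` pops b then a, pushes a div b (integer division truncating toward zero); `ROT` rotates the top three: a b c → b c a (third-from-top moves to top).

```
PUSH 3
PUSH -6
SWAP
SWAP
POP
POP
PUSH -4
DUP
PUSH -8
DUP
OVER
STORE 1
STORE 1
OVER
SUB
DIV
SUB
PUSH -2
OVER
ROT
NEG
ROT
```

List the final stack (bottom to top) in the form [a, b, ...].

[-5, 5, -2]

PUSH 3  -> [3]
PUSH -6 -> [3, -6]
SWAP    -> [-6, 3]
SWAP    -> [3, -6]
POP     -> [3]
POP     -> []
PUSH -4 -> [-4]
DUP     -> [-4, -4]
PUSH -8 -> [-4, -4, -8]
DUP     -> [-4, -4, -8, -8]
OVER    -> [-4, -4, -8, -8, -8]
STORE 1 -> [-4, -4, -8, -8]
STORE 1 -> [-4, -4, -8]
OVER    -> [-4, -4, -8, -4]
SUB     -> [-4, -4, -4]
DIV     -> [-4, 1]
SUB     -> [-5]
PUSH -2 -> [-5, -2]
OVER    -> [-5, -2, -5]
ROT     -> [-2, -5, -5]
NEG     -> [-2, -5, 5]
ROT     -> [-5, 5, -2]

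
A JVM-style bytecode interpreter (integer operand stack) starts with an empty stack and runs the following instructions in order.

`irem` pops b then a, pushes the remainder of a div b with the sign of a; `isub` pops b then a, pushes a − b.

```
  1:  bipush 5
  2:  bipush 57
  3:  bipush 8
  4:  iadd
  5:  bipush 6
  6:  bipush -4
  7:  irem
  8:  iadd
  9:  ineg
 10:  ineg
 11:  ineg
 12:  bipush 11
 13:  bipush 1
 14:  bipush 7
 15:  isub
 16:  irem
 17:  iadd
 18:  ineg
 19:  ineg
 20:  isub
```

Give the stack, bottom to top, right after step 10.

bipush 5  -> 5
bipush 57 -> 5 57
bipush 8  -> 5 57 8
iadd      -> 5 65
bipush 6  -> 5 65 6
bipush -4 -> 5 65 6 -4
irem      -> 5 65 2
iadd      -> 5 67
ineg      -> 5 -67
ineg      -> 5 67

[5, 67]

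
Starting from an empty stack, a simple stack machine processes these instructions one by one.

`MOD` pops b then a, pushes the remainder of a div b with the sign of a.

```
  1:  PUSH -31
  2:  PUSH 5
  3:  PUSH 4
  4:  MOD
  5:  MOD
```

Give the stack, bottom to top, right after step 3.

[-31, 5, 4]

PUSH -31 -> [-31]
PUSH 5   -> [-31, 5]
PUSH 4   -> [-31, 5, 4]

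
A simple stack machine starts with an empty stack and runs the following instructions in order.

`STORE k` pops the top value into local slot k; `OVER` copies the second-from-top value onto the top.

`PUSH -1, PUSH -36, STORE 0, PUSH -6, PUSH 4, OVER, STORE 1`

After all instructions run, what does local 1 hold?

-6

PUSH -1  → [-1]
PUSH -36 → [-1, -36]
STORE 0  → [-1]
PUSH -6  → [-1, -6]
PUSH 4   → [-1, -6, 4]
OVER     → [-1, -6, 4, -6]
STORE 1  → [-1, -6, 4]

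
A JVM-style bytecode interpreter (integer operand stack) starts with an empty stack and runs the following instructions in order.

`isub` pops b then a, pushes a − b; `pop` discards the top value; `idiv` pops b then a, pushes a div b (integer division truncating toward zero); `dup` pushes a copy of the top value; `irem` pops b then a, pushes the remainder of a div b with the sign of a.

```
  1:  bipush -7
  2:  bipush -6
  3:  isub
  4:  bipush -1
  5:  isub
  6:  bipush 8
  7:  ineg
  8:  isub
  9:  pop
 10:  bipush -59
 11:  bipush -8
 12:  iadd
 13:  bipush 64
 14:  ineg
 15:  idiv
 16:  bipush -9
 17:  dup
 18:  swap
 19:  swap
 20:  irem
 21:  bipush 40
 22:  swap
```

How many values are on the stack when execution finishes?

bipush -7   [-7]
bipush -6   [-7, -6]
isub        [-1]
bipush -1   [-1, -1]
isub        [0]
bipush 8    [0, 8]
ineg        [0, -8]
isub        [8]
pop         []
bipush -59  [-59]
bipush -8   [-59, -8]
iadd        [-67]
bipush 64   [-67, 64]
ineg        [-67, -64]
idiv        [1]
bipush -9   [1, -9]
dup         [1, -9, -9]
swap        [1, -9, -9]
swap        [1, -9, -9]
irem        [1, 0]
bipush 40   [1, 0, 40]
swap        [1, 40, 0]

3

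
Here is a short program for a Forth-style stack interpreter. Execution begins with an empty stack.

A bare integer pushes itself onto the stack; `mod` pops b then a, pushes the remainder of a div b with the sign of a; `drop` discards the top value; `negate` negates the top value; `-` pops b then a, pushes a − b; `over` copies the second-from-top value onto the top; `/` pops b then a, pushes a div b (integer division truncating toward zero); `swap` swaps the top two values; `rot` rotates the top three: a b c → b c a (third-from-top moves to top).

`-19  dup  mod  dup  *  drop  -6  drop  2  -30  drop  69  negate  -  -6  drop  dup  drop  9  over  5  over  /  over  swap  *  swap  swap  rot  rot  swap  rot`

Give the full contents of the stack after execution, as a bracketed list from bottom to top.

[71, 71, 9, 0]

-19    -> [-19]
dup    -> [-19, -19]
mod    -> [0]
dup    -> [0, 0]
*      -> [0]
drop   -> []
-6     -> [-6]
drop   -> []
2      -> [2]
-30    -> [2, -30]
drop   -> [2]
69     -> [2, 69]
negate -> [2, -69]
-      -> [71]
-6     -> [71, -6]
drop   -> [71]
dup    -> [71, 71]
drop   -> [71]
9      -> [71, 9]
over   -> [71, 9, 71]
5      -> [71, 9, 71, 5]
over   -> [71, 9, 71, 5, 71]
/      -> [71, 9, 71, 0]
over   -> [71, 9, 71, 0, 71]
swap   -> [71, 9, 71, 71, 0]
*      -> [71, 9, 71, 0]
swap   -> [71, 9, 0, 71]
swap   -> [71, 9, 71, 0]
rot    -> [71, 71, 0, 9]
rot    -> [71, 0, 9, 71]
swap   -> [71, 0, 71, 9]
rot    -> [71, 71, 9, 0]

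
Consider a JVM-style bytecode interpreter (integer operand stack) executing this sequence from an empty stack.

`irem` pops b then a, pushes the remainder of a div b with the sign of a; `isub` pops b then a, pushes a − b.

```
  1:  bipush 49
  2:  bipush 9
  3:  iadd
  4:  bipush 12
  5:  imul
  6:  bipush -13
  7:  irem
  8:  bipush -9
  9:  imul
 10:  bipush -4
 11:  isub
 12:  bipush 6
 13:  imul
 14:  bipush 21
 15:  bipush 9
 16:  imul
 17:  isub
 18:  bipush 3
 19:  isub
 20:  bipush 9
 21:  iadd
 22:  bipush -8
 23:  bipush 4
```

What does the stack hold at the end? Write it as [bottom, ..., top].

bipush 49  -> 49
bipush 9   -> 49 9
iadd       -> 58
bipush 12  -> 58 12
imul       -> 696
bipush -13 -> 696 -13
irem       -> 7
bipush -9  -> 7 -9
imul       -> -63
bipush -4  -> -63 -4
isub       -> -59
bipush 6   -> -59 6
imul       -> -354
bipush 21  -> -354 21
bipush 9   -> -354 21 9
imul       -> -354 189
isub       -> -543
bipush 3   -> -543 3
isub       -> -546
bipush 9   -> -546 9
iadd       -> -537
bipush -8  -> -537 -8
bipush 4   -> -537 -8 4

[-537, -8, 4]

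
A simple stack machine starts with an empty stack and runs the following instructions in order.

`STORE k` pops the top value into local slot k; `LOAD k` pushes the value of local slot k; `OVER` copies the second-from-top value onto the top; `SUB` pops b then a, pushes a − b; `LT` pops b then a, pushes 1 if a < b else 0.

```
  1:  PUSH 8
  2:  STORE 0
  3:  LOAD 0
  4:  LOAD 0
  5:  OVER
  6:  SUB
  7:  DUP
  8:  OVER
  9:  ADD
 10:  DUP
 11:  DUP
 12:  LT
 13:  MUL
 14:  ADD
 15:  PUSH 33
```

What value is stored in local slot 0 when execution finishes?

PUSH 8  → [8]
STORE 0 → []
LOAD 0  → [8]
LOAD 0  → [8, 8]
OVER    → [8, 8, 8]
SUB     → [8, 0]
DUP     → [8, 0, 0]
OVER    → [8, 0, 0, 0]
ADD     → [8, 0, 0]
DUP     → [8, 0, 0, 0]
DUP     → [8, 0, 0, 0, 0]
LT      → [8, 0, 0, 0]
MUL     → [8, 0, 0]
ADD     → [8, 0]
PUSH 33 → [8, 0, 33]

8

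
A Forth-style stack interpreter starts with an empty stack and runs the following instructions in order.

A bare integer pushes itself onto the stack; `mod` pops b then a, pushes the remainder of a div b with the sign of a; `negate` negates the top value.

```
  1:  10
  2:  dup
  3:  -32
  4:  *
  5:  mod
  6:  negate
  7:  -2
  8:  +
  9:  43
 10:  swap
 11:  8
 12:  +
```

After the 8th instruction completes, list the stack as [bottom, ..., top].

[-12]

10     → 10
dup    → 10 10
-32    → 10 10 -32
*      → 10 -320
mod    → 10
negate → -10
-2     → -10 -2
+      → -12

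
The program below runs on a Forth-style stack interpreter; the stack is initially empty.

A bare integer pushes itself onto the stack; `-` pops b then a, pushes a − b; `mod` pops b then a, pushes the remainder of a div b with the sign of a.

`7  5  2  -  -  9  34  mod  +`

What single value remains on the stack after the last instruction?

13

7   → [7]
5   → [7, 5]
2   → [7, 5, 2]
-   → [7, 3]
-   → [4]
9   → [4, 9]
34  → [4, 9, 34]
mod → [4, 9]
+   → [13]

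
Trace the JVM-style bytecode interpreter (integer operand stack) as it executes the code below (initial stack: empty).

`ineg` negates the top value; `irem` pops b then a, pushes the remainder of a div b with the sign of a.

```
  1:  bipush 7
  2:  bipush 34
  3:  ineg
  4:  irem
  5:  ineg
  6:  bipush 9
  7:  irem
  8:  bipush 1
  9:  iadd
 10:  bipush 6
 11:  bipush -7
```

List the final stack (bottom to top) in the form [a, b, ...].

bipush 7  -> 7
bipush 34 -> 7 34
ineg      -> 7 -34
irem      -> 7
ineg      -> -7
bipush 9  -> -7 9
irem      -> -7
bipush 1  -> -7 1
iadd      -> -6
bipush 6  -> -6 6
bipush -7 -> -6 6 -7

[-6, 6, -7]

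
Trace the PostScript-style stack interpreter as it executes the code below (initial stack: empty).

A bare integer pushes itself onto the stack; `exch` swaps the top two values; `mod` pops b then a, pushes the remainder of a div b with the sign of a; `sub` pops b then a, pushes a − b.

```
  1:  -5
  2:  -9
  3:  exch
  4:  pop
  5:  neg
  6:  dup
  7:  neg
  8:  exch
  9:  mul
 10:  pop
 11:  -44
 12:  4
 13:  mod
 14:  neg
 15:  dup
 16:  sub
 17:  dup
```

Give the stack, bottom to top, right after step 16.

-5   : -5
-9   : -5 -9
exch : -9 -5
pop  : -9
neg  : 9
dup  : 9 9
neg  : 9 -9
exch : -9 9
mul  : -81
pop  : (empty)
-44  : -44
4    : -44 4
mod  : 0
neg  : 0
dup  : 0 0
sub  : 0

[0]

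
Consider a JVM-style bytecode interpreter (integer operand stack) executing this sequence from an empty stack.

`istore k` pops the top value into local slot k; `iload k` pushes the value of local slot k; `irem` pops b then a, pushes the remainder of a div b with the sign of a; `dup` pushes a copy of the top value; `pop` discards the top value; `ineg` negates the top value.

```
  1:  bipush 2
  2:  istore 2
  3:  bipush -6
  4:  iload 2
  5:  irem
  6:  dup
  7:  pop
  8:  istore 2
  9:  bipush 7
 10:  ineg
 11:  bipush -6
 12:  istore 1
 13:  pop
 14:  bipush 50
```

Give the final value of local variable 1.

-6

bipush 2   2
istore 2   (empty)
bipush -6  -6
iload 2    -6 2
irem       0
dup        0 0
pop        0
istore 2   (empty)
bipush 7   7
ineg       -7
bipush -6  -7 -6
istore 1   -7
pop        (empty)
bipush 50  50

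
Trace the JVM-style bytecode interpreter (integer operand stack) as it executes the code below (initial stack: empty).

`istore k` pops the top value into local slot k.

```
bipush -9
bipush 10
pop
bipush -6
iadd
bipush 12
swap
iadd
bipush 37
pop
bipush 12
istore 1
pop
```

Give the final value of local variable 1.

12

bipush -9 -> -9
bipush 10 -> -9 10
pop       -> -9
bipush -6 -> -9 -6
iadd      -> -15
bipush 12 -> -15 12
swap      -> 12 -15
iadd      -> -3
bipush 37 -> -3 37
pop       -> -3
bipush 12 -> -3 12
istore 1  -> -3
pop       -> (empty)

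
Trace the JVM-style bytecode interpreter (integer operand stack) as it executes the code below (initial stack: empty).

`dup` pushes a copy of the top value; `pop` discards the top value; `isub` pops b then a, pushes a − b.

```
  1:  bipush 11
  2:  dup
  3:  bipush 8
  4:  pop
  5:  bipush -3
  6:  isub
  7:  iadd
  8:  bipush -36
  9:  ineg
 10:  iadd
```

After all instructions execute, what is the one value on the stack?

61

bipush 11   [11]
dup         [11, 11]
bipush 8    [11, 11, 8]
pop         [11, 11]
bipush -3   [11, 11, -3]
isub        [11, 14]
iadd        [25]
bipush -36  [25, -36]
ineg        [25, 36]
iadd        [61]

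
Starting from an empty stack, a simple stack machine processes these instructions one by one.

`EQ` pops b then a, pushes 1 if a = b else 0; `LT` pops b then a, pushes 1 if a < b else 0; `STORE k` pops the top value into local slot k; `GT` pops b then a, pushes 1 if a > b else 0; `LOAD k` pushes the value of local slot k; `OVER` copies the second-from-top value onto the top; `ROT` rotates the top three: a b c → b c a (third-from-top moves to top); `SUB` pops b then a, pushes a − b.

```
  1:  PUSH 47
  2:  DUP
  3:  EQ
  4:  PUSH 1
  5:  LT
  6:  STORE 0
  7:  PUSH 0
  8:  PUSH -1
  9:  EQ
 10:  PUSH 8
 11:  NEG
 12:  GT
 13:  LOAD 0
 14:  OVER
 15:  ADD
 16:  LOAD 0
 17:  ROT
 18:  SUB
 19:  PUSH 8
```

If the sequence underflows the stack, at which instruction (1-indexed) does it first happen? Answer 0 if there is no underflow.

0

PUSH 47 → 47
DUP     → 47 47
EQ      → 1
PUSH 1  → 1 1
LT      → 0
STORE 0 → (empty)
PUSH 0  → 0
PUSH -1 → 0 -1
EQ      → 0
PUSH 8  → 0 8
NEG     → 0 -8
GT      → 1
LOAD 0  → 1 0
OVER    → 1 0 1
ADD     → 1 1
LOAD 0  → 1 1 0
ROT     → 1 0 1
SUB     → 1 -1
PUSH 8  → 1 -1 8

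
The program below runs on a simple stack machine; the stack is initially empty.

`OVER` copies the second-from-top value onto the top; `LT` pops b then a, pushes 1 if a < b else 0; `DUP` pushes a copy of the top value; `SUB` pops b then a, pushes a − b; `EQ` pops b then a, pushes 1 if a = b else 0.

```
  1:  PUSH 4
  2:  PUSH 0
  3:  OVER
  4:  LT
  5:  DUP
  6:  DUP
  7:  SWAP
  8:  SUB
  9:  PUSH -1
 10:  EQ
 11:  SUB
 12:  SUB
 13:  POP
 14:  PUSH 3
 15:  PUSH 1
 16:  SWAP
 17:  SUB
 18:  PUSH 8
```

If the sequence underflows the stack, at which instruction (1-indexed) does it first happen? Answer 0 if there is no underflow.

PUSH 4  → [4]
PUSH 0  → [4, 0]
OVER    → [4, 0, 4]
LT      → [4, 1]
DUP     → [4, 1, 1]
DUP     → [4, 1, 1, 1]
SWAP    → [4, 1, 1, 1]
SUB     → [4, 1, 0]
PUSH -1 → [4, 1, 0, -1]
EQ      → [4, 1, 0]
SUB     → [4, 1]
SUB     → [3]
POP     → []
PUSH 3  → [3]
PUSH 1  → [3, 1]
SWAP    → [1, 3]
SUB     → [-2]
PUSH 8  → [-2, 8]

0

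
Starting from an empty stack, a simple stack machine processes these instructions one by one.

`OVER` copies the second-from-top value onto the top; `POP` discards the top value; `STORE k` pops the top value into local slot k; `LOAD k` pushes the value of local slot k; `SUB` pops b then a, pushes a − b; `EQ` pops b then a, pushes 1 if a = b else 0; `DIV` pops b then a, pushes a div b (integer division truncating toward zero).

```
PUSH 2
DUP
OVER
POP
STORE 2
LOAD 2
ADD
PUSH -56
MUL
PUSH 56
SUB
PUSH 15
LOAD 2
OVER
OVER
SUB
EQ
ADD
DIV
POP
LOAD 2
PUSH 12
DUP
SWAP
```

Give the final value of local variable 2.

PUSH 2    [2]
DUP       [2, 2]
OVER      [2, 2, 2]
POP       [2, 2]
STORE 2   [2]
LOAD 2    [2, 2]
ADD       [4]
PUSH -56  [4, -56]
MUL       [-224]
PUSH 56   [-224, 56]
SUB       [-280]
PUSH 15   [-280, 15]
LOAD 2    [-280, 15, 2]
OVER      [-280, 15, 2, 15]
OVER      [-280, 15, 2, 15, 2]
SUB       [-280, 15, 2, 13]
EQ        [-280, 15, 0]
ADD       [-280, 15]
DIV       [-18]
POP       []
LOAD 2    [2]
PUSH 12   [2, 12]
DUP       [2, 12, 12]
SWAP      [2, 12, 12]

2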